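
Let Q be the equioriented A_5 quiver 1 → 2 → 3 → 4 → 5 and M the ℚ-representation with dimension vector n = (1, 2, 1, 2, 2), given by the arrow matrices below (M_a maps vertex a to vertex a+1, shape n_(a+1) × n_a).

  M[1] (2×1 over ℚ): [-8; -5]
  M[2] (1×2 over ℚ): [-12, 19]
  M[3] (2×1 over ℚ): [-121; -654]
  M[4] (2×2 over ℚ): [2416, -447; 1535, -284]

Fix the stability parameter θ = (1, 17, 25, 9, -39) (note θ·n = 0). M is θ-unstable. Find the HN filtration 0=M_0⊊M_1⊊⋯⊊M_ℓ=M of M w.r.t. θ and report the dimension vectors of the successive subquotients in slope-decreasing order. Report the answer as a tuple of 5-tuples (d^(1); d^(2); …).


Via rank(M_{q-1}∘⋯∘M_p): M ≅ I[1,5], I[2,2], I[4,5].
μ_θ-semistable layers: μ^(1)=17; μ^(2)=3; μ^(3)=1; μ^(4)=-15

((0, 1, 0, 0, 0); (0, 1, 1, 1, 1); (1, 0, 0, 0, 0); (0, 0, 0, 1, 1))


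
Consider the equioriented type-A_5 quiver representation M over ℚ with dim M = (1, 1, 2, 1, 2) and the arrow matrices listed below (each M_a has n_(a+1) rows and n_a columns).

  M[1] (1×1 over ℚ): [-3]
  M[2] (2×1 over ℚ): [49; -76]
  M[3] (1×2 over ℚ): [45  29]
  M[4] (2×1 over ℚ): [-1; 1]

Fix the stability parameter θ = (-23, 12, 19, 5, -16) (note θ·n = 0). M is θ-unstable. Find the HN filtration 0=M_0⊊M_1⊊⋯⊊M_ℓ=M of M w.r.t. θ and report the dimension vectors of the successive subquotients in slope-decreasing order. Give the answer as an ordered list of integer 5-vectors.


Barcode: M ≅ I[1,5], I[3,3], I[5,5]. HN layers by μ_θ (4 steps, strictly decreasing):
  μ^(1)=19; μ^(2)=5; μ^(3)=-16; μ^(4)=-23

((0, 0, 1, 0, 0); (0, 1, 1, 1, 1); (0, 0, 0, 0, 1); (1, 0, 0, 0, 0))


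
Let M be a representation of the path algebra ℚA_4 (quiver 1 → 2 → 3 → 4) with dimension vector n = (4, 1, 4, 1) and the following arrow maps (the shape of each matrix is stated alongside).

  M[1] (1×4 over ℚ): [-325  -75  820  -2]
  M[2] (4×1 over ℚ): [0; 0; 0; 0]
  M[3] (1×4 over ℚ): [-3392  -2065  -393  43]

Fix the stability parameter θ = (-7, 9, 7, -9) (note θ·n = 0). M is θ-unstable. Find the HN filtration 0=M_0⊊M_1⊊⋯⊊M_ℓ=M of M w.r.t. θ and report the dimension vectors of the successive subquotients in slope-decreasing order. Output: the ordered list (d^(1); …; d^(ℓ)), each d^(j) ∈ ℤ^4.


Via rank(M_{q-1}∘⋯∘M_p): M ≅ I[1,1]^3, I[1,2], I[3,3]^3, I[3,4].
μ_θ-semistable layers: μ^(1)=9; μ^(2)=7; μ^(3)=-1; μ^(4)=-7

((0, 1, 0, 0); (0, 0, 3, 0); (0, 0, 1, 1); (4, 0, 0, 0))


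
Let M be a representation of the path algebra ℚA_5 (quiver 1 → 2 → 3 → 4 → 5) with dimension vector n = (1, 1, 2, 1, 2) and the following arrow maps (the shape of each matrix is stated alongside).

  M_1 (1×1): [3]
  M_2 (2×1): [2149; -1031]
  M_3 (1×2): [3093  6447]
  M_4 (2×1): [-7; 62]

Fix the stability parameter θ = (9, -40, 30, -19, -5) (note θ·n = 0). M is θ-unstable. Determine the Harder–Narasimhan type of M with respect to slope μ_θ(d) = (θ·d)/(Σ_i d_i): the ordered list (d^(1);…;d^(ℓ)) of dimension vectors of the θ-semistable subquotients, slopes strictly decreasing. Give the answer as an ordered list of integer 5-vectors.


Interval decomposition of M: I[1,3], I[3,5], I[5,5].
HN type (ℓ=4): μ^(1)=30; μ^(2)=2; μ^(3)=-5; μ^(4)=-31/2

((0, 0, 1, 0, 0); (0, 0, 1, 1, 1); (0, 0, 0, 0, 1); (1, 1, 0, 0, 0))


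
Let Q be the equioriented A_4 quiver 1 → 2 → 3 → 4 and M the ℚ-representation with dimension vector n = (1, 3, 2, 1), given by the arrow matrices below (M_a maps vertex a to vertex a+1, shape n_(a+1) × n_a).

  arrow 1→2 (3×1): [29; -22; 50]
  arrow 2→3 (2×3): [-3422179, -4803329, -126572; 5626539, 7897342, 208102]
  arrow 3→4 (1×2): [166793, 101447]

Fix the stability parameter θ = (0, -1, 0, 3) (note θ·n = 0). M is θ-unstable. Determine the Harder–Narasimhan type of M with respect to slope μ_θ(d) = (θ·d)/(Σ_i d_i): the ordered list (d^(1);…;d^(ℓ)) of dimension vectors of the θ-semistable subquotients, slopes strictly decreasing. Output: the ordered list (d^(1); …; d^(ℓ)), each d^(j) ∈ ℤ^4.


Interval decomposition of M: I[1,3], I[2,2], I[2,4].
HN type (ℓ=4): μ^(1)=3; μ^(2)=0; μ^(3)=-1/2; μ^(4)=-1

((0, 0, 0, 1); (0, 0, 2, 0); (1, 1, 0, 0); (0, 2, 0, 0))


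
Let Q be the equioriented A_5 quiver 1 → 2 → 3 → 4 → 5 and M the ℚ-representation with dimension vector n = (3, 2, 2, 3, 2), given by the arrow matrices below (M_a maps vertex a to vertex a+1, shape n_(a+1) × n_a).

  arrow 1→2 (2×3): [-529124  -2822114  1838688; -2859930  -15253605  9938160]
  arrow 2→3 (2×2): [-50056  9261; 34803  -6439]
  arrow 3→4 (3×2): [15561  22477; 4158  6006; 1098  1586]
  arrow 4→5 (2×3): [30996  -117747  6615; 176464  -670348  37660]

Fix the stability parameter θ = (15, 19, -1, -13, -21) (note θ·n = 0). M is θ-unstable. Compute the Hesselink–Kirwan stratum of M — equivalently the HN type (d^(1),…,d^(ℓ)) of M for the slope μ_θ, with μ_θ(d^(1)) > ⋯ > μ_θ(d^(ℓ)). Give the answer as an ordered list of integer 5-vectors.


Interval decomposition of M: I[1,1]^2, I[1,3], I[2,4], I[4,4], I[4,5], I[5,5].
HN type (ℓ=6): μ^(1)=15; μ^(2)=11; μ^(3)=5/3; μ^(4)=-13; μ^(5)=-17; μ^(6)=-21

((2, 0, 0, 0, 0); (1, 1, 1, 0, 0); (0, 1, 1, 1, 0); (0, 0, 0, 1, 0); (0, 0, 0, 1, 1); (0, 0, 0, 0, 1))


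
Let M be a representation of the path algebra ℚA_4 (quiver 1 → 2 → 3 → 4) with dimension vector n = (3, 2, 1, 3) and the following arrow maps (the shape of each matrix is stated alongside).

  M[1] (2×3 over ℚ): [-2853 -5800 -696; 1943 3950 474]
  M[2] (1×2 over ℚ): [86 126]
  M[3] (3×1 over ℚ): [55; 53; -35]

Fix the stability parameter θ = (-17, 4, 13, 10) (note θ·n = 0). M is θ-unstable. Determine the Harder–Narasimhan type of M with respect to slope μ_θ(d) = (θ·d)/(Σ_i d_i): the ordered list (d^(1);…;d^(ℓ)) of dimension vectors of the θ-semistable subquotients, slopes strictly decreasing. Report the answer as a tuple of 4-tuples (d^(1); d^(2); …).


Via rank(M_{q-1}∘⋯∘M_p): M ≅ I[1,1], I[1,2], I[1,4], I[4,4]^2.
μ_θ-semistable layers: μ^(1)=23/2; μ^(2)=10; μ^(3)=4; μ^(4)=-17

((0, 0, 1, 1); (0, 0, 0, 2); (0, 2, 0, 0); (3, 0, 0, 0))


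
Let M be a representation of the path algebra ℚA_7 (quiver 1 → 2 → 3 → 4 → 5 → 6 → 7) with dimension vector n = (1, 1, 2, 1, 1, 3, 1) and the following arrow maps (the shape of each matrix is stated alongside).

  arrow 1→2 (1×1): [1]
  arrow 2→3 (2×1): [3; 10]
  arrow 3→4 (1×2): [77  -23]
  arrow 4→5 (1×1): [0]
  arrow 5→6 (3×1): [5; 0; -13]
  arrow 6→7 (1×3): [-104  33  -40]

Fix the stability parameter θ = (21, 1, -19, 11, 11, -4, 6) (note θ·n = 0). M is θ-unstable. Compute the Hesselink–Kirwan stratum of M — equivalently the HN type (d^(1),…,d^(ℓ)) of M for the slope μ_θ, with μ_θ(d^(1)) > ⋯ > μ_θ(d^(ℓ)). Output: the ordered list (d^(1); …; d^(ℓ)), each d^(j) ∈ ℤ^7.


Via rank(M_{q-1}∘⋯∘M_p): M ≅ I[1,4], I[3,3], I[5,6], I[6,6], I[6,7].
μ_θ-semistable layers: μ^(1)=11; μ^(2)=6; μ^(3)=7/2; μ^(4)=1; μ^(5)=-4; μ^(6)=-19

((0, 0, 0, 1, 0, 0, 0); (0, 0, 0, 0, 0, 0, 1); (0, 0, 0, 0, 1, 1, 0); (1, 1, 1, 0, 0, 0, 0); (0, 0, 0, 0, 0, 2, 0); (0, 0, 1, 0, 0, 0, 0))


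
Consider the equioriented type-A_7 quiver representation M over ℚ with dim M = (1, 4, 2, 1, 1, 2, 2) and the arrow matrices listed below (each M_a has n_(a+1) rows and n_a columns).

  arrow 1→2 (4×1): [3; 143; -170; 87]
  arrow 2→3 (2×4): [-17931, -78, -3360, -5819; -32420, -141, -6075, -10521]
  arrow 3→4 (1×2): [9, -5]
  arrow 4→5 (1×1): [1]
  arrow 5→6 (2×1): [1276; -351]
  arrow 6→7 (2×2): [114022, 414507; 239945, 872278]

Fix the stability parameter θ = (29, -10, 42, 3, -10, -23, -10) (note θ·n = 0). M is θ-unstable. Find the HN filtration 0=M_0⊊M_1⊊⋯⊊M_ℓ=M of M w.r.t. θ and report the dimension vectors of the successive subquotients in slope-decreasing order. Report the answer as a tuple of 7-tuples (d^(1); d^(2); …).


Barcode: M ≅ I[1,2], I[2,2], I[2,3], I[2,7], I[6,7]. HN layers by μ_θ (5 steps, strictly decreasing):
  μ^(1)=42; μ^(2)=19/2; μ^(3)=2/5; μ^(4)=-10; μ^(5)=-23

((0, 0, 1, 0, 0, 0, 0); (1, 1, 0, 0, 0, 0, 0); (0, 0, 1, 1, 1, 1, 1); (0, 3, 0, 0, 0, 0, 1); (0, 0, 0, 0, 0, 1, 0))


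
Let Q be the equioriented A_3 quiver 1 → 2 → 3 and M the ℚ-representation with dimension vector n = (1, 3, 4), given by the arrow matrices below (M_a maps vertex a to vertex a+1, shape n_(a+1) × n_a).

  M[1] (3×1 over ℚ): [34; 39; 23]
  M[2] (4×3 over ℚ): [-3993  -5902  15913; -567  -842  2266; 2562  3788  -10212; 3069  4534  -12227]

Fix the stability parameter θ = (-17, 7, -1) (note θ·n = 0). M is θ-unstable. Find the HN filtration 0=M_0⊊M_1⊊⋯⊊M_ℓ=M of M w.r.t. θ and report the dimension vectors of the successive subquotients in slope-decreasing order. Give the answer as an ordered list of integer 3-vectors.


Barcode: M ≅ I[1,3], I[2,2], I[2,3], I[3,3]^2. HN layers by μ_θ (4 steps, strictly decreasing):
  μ^(1)=7; μ^(2)=3; μ^(3)=-1; μ^(4)=-17

((0, 1, 0); (0, 2, 2); (0, 0, 2); (1, 0, 0))


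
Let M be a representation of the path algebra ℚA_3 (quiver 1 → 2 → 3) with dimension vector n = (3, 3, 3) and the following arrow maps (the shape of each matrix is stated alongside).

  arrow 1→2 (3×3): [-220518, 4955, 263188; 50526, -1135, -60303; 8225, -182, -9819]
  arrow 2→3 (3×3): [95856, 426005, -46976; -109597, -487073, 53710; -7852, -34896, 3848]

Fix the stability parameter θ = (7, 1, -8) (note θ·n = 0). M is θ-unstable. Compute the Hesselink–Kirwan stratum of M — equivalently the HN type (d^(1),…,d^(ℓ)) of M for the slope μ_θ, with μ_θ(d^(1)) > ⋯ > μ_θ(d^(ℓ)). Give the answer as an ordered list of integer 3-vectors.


Via rank(M_{q-1}∘⋯∘M_p): M ≅ I[1,2], I[1,3]^2, I[3,3].
μ_θ-semistable layers: μ^(1)=4; μ^(2)=0; μ^(3)=-8

((1, 1, 0); (2, 2, 2); (0, 0, 1))


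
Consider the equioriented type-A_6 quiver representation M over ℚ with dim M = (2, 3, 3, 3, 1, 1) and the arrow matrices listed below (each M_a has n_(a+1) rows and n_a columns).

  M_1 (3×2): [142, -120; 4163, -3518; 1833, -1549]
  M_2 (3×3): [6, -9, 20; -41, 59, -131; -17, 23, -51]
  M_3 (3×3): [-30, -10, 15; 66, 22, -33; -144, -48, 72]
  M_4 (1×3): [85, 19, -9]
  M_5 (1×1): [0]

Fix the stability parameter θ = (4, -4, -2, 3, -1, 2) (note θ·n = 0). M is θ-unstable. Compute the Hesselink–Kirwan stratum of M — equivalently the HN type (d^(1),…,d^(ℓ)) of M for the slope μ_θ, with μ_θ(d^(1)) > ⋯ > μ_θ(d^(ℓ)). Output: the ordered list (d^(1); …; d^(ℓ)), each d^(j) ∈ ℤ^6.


Barcode: M ≅ I[1,3], I[1,4], I[2,2], I[3,3], I[4,4], I[4,5], I[6,6]. HN layers by μ_θ (6 steps, strictly decreasing):
  μ^(1)=3; μ^(2)=2; μ^(3)=1; μ^(4)=-2/3; μ^(5)=-2; μ^(6)=-4

((0, 0, 0, 2, 0, 0); (0, 0, 0, 0, 0, 1); (0, 0, 0, 1, 1, 0); (2, 2, 2, 0, 0, 0); (0, 0, 1, 0, 0, 0); (0, 1, 0, 0, 0, 0))


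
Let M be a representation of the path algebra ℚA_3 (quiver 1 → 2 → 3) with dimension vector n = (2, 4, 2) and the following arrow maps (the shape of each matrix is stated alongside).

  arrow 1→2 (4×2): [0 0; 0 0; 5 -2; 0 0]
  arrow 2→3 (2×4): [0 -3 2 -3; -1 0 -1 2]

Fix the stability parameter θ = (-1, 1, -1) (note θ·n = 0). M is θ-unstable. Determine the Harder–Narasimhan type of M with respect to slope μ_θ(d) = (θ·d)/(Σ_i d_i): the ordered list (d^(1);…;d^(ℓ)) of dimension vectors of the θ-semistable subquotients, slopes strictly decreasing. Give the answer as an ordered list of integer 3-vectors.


Via rank(M_{q-1}∘⋯∘M_p): M ≅ I[1,1], I[1,3], I[2,2]^2, I[2,3].
μ_θ-semistable layers: μ^(1)=1; μ^(2)=0; μ^(3)=-1

((0, 2, 0); (0, 2, 2); (2, 0, 0))


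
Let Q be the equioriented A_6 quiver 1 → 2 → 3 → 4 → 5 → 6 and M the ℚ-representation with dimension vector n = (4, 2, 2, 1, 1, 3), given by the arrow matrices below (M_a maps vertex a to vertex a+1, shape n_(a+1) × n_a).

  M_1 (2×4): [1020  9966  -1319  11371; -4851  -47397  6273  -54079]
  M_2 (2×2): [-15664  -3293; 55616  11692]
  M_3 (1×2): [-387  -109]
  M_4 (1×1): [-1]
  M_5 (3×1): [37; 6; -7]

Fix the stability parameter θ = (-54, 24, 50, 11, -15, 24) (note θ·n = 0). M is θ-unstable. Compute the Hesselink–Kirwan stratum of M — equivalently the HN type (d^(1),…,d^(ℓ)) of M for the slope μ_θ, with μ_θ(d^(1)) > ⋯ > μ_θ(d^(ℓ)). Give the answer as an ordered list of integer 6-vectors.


Barcode: M ≅ I[1,1]^2, I[1,2], I[1,6], I[3,3], I[6,6]^2. HN layers by μ_θ (4 steps, strictly decreasing):
  μ^(1)=50; μ^(2)=24; μ^(3)=35/2; μ^(4)=-54

((0, 0, 1, 0, 0, 0); (0, 1, 0, 0, 0, 3); (0, 1, 1, 1, 1, 0); (4, 0, 0, 0, 0, 0))


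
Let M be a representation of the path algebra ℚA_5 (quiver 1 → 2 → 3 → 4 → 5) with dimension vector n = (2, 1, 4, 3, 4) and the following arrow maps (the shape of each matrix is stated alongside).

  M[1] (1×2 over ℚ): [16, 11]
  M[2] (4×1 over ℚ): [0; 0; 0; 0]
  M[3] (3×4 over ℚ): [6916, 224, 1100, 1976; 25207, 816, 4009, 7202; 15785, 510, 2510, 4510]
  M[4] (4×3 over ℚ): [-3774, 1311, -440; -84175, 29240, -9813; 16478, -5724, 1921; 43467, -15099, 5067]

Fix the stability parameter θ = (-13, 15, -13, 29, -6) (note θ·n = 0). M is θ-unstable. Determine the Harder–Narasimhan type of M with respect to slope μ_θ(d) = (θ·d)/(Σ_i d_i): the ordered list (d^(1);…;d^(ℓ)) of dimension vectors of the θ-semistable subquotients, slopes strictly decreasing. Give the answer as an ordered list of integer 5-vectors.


Barcode: M ≅ I[1,1], I[1,2], I[3,3]^2, I[3,5]^2, I[4,5], I[5,5]. HN layers by μ_θ (4 steps, strictly decreasing):
  μ^(1)=15; μ^(2)=23/2; μ^(3)=-6; μ^(4)=-13

((0, 1, 0, 0, 0); (0, 0, 0, 3, 3); (0, 0, 0, 0, 1); (2, 0, 4, 0, 0))


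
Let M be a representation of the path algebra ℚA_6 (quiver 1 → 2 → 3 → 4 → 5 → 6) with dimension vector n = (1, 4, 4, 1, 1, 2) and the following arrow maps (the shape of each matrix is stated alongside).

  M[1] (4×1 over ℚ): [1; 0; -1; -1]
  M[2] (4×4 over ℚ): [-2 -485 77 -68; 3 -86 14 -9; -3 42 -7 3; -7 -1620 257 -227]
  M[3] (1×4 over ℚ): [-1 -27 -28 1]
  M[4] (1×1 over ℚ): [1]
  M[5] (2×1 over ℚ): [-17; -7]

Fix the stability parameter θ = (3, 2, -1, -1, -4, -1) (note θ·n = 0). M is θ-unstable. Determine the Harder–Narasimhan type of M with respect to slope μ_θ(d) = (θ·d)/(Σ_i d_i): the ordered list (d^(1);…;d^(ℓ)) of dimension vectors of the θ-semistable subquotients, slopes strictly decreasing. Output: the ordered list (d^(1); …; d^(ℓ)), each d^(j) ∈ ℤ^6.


Interval decomposition of M: I[1,3], I[2,3]^2, I[2,6], I[6,6].
HN type (ℓ=3): μ^(1)=4/3; μ^(2)=1/2; μ^(3)=-1

((1, 1, 1, 0, 0, 0); (0, 2, 2, 0, 0, 0); (0, 1, 1, 1, 1, 2))


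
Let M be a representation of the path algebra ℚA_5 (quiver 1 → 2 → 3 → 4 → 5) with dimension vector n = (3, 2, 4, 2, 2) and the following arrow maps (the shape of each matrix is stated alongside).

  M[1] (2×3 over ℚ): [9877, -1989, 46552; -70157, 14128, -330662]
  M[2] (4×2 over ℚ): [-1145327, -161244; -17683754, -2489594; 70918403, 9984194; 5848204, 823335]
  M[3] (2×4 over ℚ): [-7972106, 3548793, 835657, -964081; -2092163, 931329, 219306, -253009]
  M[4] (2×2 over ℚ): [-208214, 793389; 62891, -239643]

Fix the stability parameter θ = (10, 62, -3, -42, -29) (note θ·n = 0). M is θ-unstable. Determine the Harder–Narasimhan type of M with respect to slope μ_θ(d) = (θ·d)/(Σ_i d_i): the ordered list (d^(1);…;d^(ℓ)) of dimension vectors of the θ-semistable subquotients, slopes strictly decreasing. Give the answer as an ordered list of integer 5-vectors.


Interval decomposition of M: I[1,1], I[1,3], I[1,5], I[3,3], I[3,5].
HN type (ℓ=5): μ^(1)=59/2; μ^(2)=10; μ^(3)=-2/5; μ^(4)=-3; μ^(5)=-74/3

((0, 1, 1, 0, 0); (2, 0, 0, 0, 0); (1, 1, 1, 1, 1); (0, 0, 1, 0, 0); (0, 0, 1, 1, 1))


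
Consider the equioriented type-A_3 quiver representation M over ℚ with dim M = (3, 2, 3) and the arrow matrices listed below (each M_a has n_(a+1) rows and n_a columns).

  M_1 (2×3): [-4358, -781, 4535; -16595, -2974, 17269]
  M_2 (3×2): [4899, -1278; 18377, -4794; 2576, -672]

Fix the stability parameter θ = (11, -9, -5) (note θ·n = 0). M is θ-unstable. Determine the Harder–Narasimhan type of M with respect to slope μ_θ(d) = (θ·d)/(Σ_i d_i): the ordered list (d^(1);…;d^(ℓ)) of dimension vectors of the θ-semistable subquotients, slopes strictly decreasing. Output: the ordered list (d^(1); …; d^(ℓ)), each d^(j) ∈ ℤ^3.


Via rank(M_{q-1}∘⋯∘M_p): M ≅ I[1,1], I[1,2], I[1,3], I[3,3]^2.
μ_θ-semistable layers: μ^(1)=11; μ^(2)=1; μ^(3)=-1; μ^(4)=-5

((1, 0, 0); (1, 1, 0); (1, 1, 1); (0, 0, 2))


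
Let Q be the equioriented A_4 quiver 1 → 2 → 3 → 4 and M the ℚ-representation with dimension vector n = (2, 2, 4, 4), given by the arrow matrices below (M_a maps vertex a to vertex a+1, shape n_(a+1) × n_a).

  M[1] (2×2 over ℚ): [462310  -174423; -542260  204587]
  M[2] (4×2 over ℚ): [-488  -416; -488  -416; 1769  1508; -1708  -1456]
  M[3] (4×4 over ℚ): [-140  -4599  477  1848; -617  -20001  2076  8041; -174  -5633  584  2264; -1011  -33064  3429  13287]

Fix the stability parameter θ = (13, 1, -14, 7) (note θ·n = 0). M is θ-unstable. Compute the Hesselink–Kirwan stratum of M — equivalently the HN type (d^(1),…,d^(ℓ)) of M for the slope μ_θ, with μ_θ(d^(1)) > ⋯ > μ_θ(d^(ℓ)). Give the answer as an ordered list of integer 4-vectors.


Barcode: M ≅ I[1,2], I[1,4], I[3,4]^3. HN layers by μ_θ (3 steps, strictly decreasing):
  μ^(1)=7; μ^(2)=0; μ^(3)=-14

((1, 1, 0, 4); (1, 1, 1, 0); (0, 0, 3, 0))


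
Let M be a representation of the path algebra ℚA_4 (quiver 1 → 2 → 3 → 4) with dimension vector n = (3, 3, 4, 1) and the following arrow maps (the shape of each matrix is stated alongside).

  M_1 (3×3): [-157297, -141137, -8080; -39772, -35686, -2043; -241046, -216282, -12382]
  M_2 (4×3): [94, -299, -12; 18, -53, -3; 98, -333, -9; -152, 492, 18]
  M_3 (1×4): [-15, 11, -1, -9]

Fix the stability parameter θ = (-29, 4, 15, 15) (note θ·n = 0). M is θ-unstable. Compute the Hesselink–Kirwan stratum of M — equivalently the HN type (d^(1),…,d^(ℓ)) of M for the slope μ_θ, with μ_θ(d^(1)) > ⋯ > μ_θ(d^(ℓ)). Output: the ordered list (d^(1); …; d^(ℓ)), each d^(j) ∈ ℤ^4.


Barcode: M ≅ I[1,1], I[1,3], I[1,4], I[2,2], I[3,3]^2. HN layers by μ_θ (3 steps, strictly decreasing):
  μ^(1)=15; μ^(2)=4; μ^(3)=-29

((0, 0, 4, 1); (0, 3, 0, 0); (3, 0, 0, 0))


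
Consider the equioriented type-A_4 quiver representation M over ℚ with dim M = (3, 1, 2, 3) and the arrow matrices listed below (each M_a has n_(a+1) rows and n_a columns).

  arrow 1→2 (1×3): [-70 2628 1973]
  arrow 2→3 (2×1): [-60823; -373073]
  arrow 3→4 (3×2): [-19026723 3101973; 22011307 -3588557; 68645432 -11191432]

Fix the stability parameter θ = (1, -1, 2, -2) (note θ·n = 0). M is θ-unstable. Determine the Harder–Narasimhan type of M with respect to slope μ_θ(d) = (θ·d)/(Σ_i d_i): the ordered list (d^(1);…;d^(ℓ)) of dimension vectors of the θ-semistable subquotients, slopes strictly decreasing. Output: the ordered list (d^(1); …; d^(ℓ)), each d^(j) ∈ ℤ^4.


Via rank(M_{q-1}∘⋯∘M_p): M ≅ I[1,1]^2, I[1,3], I[3,4], I[4,4]^2.
μ_θ-semistable layers: μ^(1)=2; μ^(2)=1; μ^(3)=0; μ^(4)=-2

((0, 0, 1, 0); (2, 0, 0, 0); (1, 1, 1, 1); (0, 0, 0, 2))


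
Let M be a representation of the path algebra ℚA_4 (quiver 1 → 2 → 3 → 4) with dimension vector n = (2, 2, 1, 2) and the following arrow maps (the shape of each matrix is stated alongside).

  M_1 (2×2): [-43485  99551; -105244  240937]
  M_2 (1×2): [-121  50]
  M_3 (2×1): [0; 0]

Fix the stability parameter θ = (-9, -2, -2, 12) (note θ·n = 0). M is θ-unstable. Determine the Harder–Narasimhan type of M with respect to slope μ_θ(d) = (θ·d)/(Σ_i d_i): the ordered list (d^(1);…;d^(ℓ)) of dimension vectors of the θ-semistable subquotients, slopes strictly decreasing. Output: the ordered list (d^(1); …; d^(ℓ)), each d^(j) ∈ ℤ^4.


Via rank(M_{q-1}∘⋯∘M_p): M ≅ I[1,2], I[1,3], I[4,4]^2.
μ_θ-semistable layers: μ^(1)=12; μ^(2)=-2; μ^(3)=-9

((0, 0, 0, 2); (0, 2, 1, 0); (2, 0, 0, 0))


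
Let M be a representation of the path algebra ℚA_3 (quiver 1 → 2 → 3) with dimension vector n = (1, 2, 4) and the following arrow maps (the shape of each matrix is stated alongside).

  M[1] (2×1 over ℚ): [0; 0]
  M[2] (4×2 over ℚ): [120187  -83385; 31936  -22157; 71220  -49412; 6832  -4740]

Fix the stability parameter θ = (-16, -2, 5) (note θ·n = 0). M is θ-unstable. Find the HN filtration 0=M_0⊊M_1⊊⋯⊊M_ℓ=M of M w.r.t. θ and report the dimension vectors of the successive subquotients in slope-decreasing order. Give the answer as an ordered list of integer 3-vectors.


Barcode: M ≅ I[1,1], I[2,3]^2, I[3,3]^2. HN layers by μ_θ (3 steps, strictly decreasing):
  μ^(1)=5; μ^(2)=-2; μ^(3)=-16

((0, 0, 4); (0, 2, 0); (1, 0, 0))


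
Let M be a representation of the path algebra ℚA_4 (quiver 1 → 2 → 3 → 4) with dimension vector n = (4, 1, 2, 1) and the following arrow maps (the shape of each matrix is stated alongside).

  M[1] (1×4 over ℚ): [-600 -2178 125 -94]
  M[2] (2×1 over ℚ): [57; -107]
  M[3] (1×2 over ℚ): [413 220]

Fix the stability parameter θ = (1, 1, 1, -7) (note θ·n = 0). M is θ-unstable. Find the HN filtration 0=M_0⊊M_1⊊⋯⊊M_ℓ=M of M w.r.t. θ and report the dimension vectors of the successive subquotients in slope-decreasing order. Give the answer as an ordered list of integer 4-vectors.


Barcode: M ≅ I[1,1]^3, I[1,4], I[3,3]. HN layers by μ_θ (2 steps, strictly decreasing):
  μ^(1)=1; μ^(2)=-1

((3, 0, 1, 0); (1, 1, 1, 1))


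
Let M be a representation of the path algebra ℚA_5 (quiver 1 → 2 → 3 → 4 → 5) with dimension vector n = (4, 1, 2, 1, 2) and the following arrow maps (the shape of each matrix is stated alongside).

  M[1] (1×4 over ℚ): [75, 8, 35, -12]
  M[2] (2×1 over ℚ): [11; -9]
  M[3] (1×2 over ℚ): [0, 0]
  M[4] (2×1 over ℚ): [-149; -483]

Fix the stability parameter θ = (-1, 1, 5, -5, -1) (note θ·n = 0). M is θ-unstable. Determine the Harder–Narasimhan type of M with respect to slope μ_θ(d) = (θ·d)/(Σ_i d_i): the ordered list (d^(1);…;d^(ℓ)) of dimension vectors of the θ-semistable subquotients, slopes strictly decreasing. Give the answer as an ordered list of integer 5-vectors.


Via rank(M_{q-1}∘⋯∘M_p): M ≅ I[1,1]^3, I[1,3], I[3,3], I[4,5], I[5,5].
μ_θ-semistable layers: μ^(1)=5; μ^(2)=1; μ^(3)=-1; μ^(4)=-5

((0, 0, 2, 0, 0); (0, 1, 0, 0, 0); (4, 0, 0, 0, 2); (0, 0, 0, 1, 0))


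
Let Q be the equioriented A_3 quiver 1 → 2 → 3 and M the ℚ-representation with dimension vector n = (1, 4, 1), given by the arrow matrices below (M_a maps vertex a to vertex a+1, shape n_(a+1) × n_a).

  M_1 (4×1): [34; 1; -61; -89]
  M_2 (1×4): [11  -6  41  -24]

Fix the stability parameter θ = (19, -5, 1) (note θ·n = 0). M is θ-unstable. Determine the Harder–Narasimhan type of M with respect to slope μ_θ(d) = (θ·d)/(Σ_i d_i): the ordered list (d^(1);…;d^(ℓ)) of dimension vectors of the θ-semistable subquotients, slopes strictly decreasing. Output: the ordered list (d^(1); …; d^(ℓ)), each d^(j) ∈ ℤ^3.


Interval decomposition of M: I[1,3], I[2,2]^3.
HN type (ℓ=2): μ^(1)=5; μ^(2)=-5

((1, 1, 1); (0, 3, 0))


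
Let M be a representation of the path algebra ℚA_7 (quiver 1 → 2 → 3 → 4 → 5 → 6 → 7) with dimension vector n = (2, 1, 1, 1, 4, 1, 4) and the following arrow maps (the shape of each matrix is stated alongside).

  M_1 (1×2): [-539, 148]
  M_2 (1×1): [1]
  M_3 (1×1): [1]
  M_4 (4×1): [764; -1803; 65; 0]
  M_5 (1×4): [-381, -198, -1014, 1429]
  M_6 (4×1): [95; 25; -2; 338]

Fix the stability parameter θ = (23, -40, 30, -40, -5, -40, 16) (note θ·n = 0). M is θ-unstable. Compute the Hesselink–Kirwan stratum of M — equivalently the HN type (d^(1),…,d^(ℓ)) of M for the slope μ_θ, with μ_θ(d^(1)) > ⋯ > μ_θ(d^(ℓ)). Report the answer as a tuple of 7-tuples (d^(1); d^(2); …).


Interval decomposition of M: I[1,1], I[1,5], I[5,5]^2, I[5,7], I[7,7]^3.
HN type (ℓ=5): μ^(1)=23; μ^(2)=16; μ^(3)=-5; μ^(4)=-17/2; μ^(5)=-45/2

((1, 0, 0, 0, 0, 0, 0); (0, 0, 0, 0, 0, 0, 4); (0, 0, 1, 1, 3, 0, 0); (1, 1, 0, 0, 0, 0, 0); (0, 0, 0, 0, 1, 1, 0))


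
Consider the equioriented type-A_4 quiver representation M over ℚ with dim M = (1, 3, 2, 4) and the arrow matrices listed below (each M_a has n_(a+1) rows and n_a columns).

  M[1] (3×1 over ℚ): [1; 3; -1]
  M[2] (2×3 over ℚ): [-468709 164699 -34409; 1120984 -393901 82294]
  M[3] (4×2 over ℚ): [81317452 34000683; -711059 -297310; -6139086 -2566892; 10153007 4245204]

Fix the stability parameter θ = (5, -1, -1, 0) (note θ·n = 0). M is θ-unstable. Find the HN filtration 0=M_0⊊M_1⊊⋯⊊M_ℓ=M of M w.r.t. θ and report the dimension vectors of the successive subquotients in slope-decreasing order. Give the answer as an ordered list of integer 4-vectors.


Via rank(M_{q-1}∘⋯∘M_p): M ≅ I[1,4], I[2,2], I[2,4], I[4,4]^2.
μ_θ-semistable layers: μ^(1)=3/4; μ^(2)=0; μ^(3)=-1

((1, 1, 1, 1); (0, 0, 0, 3); (0, 2, 1, 0))


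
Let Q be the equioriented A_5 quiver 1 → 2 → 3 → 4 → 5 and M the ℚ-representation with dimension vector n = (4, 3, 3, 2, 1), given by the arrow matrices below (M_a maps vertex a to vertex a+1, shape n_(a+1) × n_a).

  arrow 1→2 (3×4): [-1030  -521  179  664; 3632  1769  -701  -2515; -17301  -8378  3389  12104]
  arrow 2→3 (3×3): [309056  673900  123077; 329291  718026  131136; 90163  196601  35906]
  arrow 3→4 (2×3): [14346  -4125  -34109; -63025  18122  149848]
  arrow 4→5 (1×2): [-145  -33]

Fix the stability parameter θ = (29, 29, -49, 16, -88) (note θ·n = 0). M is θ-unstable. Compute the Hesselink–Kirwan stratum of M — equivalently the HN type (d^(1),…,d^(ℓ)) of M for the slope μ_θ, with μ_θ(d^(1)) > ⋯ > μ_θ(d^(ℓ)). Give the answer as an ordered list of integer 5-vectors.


Interval decomposition of M: I[1,1], I[1,3], I[1,4], I[1,5].
HN type (ℓ=4): μ^(1)=29; μ^(2)=16; μ^(3)=3; μ^(4)=-63/5

((1, 0, 0, 0, 0); (0, 0, 0, 1, 0); (2, 2, 2, 0, 0); (1, 1, 1, 1, 1))


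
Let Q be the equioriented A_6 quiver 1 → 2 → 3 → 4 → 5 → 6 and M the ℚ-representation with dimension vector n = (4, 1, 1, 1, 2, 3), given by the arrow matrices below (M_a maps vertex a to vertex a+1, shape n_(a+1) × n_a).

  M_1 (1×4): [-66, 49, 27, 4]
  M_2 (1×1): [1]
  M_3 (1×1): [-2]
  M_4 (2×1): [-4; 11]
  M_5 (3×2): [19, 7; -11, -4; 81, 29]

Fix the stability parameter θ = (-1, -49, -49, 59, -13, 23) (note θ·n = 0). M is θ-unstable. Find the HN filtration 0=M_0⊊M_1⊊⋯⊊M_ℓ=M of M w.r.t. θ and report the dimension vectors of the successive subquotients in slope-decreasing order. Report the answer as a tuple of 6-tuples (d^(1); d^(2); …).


Via rank(M_{q-1}∘⋯∘M_p): M ≅ I[1,1]^3, I[1,6], I[5,6], I[6,6].
μ_θ-semistable layers: μ^(1)=23; μ^(2)=-1; μ^(3)=-13; μ^(4)=-33

((0, 0, 0, 1, 1, 3); (3, 0, 0, 0, 0, 0); (0, 0, 0, 0, 1, 0); (1, 1, 1, 0, 0, 0))


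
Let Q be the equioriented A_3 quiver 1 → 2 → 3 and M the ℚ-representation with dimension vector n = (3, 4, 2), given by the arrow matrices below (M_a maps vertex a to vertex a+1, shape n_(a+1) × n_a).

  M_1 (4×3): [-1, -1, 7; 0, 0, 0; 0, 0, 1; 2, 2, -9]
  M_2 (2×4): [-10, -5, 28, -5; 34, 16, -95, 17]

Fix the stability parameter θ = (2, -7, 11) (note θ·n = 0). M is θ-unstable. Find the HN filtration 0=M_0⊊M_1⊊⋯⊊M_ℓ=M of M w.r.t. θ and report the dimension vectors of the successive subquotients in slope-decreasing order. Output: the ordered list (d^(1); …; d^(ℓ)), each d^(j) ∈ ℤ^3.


Via rank(M_{q-1}∘⋯∘M_p): M ≅ I[1,1], I[1,2], I[1,3], I[2,2], I[2,3].
μ_θ-semistable layers: μ^(1)=11; μ^(2)=2; μ^(3)=-5/2; μ^(4)=-7

((0, 0, 2); (1, 0, 0); (2, 2, 0); (0, 2, 0))


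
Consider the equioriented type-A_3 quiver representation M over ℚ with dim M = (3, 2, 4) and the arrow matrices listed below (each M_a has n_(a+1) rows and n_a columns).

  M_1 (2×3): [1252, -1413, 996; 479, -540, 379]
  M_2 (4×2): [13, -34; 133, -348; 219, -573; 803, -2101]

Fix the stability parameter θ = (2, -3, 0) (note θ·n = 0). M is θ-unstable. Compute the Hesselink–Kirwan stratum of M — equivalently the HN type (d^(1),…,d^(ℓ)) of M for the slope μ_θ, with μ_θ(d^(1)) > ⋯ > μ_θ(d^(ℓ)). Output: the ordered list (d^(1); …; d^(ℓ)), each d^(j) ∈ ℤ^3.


Barcode: M ≅ I[1,1], I[1,3]^2, I[3,3]^2. HN layers by μ_θ (3 steps, strictly decreasing):
  μ^(1)=2; μ^(2)=0; μ^(3)=-1/2

((1, 0, 0); (0, 0, 4); (2, 2, 0))


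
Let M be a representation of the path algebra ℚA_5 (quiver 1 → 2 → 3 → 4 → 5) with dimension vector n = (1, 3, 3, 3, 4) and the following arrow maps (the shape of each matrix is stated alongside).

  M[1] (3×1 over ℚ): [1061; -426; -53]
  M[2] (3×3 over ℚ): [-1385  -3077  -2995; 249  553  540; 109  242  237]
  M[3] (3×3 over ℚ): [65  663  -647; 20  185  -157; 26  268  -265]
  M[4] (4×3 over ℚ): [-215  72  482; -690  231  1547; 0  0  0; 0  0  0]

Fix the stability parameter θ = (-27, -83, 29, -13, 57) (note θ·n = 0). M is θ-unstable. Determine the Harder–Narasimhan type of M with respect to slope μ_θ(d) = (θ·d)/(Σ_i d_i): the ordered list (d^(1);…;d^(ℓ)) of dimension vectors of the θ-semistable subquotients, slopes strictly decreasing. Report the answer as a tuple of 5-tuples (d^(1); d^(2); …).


Via rank(M_{q-1}∘⋯∘M_p): M ≅ I[1,5], I[2,4], I[2,5], I[5,5]^2.
μ_θ-semistable layers: μ^(1)=57; μ^(2)=8; μ^(3)=-55; μ^(4)=-83

((0, 0, 0, 0, 4); (0, 0, 3, 3, 0); (1, 1, 0, 0, 0); (0, 2, 0, 0, 0))


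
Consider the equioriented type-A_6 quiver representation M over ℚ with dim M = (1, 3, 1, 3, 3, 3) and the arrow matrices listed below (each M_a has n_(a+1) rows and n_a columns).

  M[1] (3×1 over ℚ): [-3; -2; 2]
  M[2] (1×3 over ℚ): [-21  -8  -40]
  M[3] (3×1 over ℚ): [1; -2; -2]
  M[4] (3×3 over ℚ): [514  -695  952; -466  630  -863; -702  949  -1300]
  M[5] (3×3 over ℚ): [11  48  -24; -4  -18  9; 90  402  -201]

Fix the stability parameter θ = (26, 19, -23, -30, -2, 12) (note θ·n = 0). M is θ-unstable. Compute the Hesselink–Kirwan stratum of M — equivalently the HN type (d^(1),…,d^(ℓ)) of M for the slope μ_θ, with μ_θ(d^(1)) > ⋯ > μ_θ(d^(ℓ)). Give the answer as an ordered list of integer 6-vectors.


Interval decomposition of M: I[1,4], I[2,2]^2, I[4,6]^2, I[5,5], I[6,6].
HN type (ℓ=4): μ^(1)=19; μ^(2)=12; μ^(3)=-2; μ^(4)=-30

((0, 2, 0, 0, 0, 0); (0, 0, 0, 0, 0, 3); (1, 1, 1, 1, 3, 0); (0, 0, 0, 2, 0, 0))


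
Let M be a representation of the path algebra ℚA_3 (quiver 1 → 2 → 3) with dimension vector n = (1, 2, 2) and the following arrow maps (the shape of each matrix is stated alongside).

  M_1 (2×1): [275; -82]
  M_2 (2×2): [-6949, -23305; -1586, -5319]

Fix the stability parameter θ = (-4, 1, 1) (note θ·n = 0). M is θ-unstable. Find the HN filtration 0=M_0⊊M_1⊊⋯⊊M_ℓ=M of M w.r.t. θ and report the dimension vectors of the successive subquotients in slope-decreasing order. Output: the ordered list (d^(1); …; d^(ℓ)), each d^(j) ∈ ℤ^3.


Interval decomposition of M: I[1,3], I[2,3].
HN type (ℓ=2): μ^(1)=1; μ^(2)=-4

((0, 2, 2); (1, 0, 0))


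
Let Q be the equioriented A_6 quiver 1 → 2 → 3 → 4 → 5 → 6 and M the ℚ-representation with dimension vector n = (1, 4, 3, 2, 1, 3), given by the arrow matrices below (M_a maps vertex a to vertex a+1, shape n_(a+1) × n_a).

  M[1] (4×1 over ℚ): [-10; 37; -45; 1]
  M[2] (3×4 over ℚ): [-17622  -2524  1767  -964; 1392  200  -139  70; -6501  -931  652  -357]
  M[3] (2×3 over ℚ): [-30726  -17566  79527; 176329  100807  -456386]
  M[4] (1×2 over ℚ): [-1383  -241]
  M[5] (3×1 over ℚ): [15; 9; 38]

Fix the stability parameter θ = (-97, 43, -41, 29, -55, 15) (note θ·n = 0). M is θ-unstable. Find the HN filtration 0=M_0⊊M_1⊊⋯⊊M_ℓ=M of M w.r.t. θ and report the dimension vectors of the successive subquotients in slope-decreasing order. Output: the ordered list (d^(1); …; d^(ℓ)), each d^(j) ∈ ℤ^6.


Interval decomposition of M: I[1,6], I[2,2], I[2,3], I[2,4], I[6,6]^2.
HN type (ℓ=6): μ^(1)=43; μ^(2)=29; μ^(3)=15; μ^(4)=1; μ^(5)=-6; μ^(6)=-97

((0, 1, 0, 0, 0, 0); (0, 0, 0, 1, 0, 0); (0, 0, 0, 0, 0, 3); (0, 2, 2, 0, 0, 0); (0, 1, 1, 1, 1, 0); (1, 0, 0, 0, 0, 0))


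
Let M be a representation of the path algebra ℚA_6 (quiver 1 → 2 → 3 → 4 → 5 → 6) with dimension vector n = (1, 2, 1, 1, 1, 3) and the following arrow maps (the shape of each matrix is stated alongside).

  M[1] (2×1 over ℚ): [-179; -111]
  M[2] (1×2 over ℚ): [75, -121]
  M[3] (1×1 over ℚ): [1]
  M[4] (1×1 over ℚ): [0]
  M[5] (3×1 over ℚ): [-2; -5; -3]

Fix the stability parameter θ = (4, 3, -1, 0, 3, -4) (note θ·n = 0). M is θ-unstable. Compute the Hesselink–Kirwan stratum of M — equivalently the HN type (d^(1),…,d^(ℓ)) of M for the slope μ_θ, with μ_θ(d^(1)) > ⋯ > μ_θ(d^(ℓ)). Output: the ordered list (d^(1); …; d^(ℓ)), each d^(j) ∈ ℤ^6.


Via rank(M_{q-1}∘⋯∘M_p): M ≅ I[1,4], I[2,2], I[5,6], I[6,6]^2.
μ_θ-semistable layers: μ^(1)=3; μ^(2)=3/2; μ^(3)=-1/2; μ^(4)=-4

((0, 1, 0, 0, 0, 0); (1, 1, 1, 1, 0, 0); (0, 0, 0, 0, 1, 1); (0, 0, 0, 0, 0, 2))


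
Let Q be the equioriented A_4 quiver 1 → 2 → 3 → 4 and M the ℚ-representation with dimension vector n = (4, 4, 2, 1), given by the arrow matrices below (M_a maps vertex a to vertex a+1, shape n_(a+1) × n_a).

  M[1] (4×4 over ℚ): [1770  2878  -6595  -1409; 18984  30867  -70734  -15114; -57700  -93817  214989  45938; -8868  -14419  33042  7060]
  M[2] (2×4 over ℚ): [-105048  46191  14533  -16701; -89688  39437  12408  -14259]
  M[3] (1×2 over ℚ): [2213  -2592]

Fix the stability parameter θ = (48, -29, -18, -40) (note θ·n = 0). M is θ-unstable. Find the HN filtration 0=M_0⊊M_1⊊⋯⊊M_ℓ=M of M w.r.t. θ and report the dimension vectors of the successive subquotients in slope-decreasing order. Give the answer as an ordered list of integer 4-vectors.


Via rank(M_{q-1}∘⋯∘M_p): M ≅ I[1,1], I[1,2], I[1,3], I[1,4], I[2,2].
μ_θ-semistable layers: μ^(1)=48; μ^(2)=19/2; μ^(3)=1/3; μ^(4)=-39/4; μ^(5)=-29

((1, 0, 0, 0); (1, 1, 0, 0); (1, 1, 1, 0); (1, 1, 1, 1); (0, 1, 0, 0))


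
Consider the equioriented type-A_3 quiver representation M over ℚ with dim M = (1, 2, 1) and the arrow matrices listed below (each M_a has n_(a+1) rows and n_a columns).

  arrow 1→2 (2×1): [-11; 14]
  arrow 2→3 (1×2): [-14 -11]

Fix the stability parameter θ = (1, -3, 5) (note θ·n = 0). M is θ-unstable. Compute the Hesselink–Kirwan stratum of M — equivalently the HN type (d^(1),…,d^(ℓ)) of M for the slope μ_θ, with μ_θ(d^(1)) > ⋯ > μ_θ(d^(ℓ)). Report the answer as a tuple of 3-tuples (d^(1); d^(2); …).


Interval decomposition of M: I[1,2], I[2,3].
HN type (ℓ=3): μ^(1)=5; μ^(2)=-1; μ^(3)=-3

((0, 0, 1); (1, 1, 0); (0, 1, 0))


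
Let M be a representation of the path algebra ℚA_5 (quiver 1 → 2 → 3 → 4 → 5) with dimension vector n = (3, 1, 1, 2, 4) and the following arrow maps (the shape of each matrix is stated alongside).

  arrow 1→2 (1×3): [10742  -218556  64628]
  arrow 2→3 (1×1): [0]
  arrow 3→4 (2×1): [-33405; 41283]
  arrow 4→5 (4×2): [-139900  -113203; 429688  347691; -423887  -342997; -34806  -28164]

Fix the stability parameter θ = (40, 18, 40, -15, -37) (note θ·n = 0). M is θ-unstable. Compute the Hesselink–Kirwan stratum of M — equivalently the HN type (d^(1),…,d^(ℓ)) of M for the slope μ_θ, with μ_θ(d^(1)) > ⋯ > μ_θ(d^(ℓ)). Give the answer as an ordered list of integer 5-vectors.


Interval decomposition of M: I[1,1]^2, I[1,2], I[3,5], I[4,5], I[5,5]^2.
HN type (ℓ=5): μ^(1)=40; μ^(2)=29; μ^(3)=-4; μ^(4)=-26; μ^(5)=-37

((2, 0, 0, 0, 0); (1, 1, 0, 0, 0); (0, 0, 1, 1, 1); (0, 0, 0, 1, 1); (0, 0, 0, 0, 2))


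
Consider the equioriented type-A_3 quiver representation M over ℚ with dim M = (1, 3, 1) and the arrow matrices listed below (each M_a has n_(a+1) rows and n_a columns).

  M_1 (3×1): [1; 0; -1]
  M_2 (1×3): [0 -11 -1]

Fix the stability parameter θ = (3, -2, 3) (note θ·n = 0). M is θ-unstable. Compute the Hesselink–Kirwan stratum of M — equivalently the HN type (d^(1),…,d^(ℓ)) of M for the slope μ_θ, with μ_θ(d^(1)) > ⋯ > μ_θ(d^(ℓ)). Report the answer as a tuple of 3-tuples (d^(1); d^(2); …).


Via rank(M_{q-1}∘⋯∘M_p): M ≅ I[1,3], I[2,2]^2.
μ_θ-semistable layers: μ^(1)=3; μ^(2)=1/2; μ^(3)=-2

((0, 0, 1); (1, 1, 0); (0, 2, 0))


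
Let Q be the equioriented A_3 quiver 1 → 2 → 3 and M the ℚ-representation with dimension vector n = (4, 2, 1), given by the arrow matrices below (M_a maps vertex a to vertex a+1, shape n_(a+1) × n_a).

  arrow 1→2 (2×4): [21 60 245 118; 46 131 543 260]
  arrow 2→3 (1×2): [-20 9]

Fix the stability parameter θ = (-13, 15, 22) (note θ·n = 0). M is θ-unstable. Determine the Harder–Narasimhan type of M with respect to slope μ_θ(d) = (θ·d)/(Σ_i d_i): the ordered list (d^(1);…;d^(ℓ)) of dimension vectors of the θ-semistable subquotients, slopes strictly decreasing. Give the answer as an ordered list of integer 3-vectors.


Via rank(M_{q-1}∘⋯∘M_p): M ≅ I[1,1]^2, I[1,2], I[1,3].
μ_θ-semistable layers: μ^(1)=22; μ^(2)=15; μ^(3)=-13

((0, 0, 1); (0, 2, 0); (4, 0, 0))


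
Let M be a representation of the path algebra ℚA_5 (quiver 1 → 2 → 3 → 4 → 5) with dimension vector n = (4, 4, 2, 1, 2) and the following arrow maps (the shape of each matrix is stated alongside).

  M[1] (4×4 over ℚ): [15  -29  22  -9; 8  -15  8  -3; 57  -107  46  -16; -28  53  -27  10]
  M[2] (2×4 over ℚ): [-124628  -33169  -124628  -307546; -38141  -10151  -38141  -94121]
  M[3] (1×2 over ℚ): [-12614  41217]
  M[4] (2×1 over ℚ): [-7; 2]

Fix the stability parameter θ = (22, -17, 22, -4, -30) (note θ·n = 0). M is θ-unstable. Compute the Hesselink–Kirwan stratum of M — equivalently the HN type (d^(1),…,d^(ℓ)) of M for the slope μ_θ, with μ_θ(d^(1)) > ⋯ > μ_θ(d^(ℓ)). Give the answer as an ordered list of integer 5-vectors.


Via rank(M_{q-1}∘⋯∘M_p): M ≅ I[1,2]^2, I[1,3], I[1,5], I[5,5].
μ_θ-semistable layers: μ^(1)=22; μ^(2)=5/2; μ^(3)=-7/5; μ^(4)=-30

((0, 0, 1, 0, 0); (3, 3, 0, 0, 0); (1, 1, 1, 1, 1); (0, 0, 0, 0, 1))


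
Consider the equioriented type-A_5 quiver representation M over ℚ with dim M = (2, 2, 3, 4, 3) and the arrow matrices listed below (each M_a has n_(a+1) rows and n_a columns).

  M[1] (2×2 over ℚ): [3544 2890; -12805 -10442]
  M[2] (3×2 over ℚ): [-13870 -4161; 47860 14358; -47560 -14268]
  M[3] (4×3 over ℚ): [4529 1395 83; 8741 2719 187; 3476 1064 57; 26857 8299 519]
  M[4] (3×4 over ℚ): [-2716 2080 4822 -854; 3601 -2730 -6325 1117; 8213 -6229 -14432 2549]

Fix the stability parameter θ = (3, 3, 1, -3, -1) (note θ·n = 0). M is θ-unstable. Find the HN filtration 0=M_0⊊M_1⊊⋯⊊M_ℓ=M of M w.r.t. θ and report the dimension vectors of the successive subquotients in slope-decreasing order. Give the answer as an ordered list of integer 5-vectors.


Via rank(M_{q-1}∘⋯∘M_p): M ≅ I[1,2], I[1,5], I[3,3], I[3,5], I[4,4], I[4,5].
μ_θ-semistable layers: μ^(1)=3; μ^(2)=1; μ^(3)=3/5; μ^(4)=-1; μ^(5)=-3

((1, 1, 0, 0, 0); (0, 0, 1, 0, 0); (1, 1, 1, 1, 1); (0, 0, 1, 1, 2); (0, 0, 0, 2, 0))


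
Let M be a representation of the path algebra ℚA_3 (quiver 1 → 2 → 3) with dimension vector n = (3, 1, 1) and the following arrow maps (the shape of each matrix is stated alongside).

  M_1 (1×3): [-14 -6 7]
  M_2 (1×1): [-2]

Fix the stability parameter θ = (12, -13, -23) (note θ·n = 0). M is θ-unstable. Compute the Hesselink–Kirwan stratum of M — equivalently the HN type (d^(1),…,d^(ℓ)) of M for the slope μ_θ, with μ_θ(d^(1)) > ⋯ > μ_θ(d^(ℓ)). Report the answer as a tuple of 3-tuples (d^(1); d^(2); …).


Via rank(M_{q-1}∘⋯∘M_p): M ≅ I[1,1]^2, I[1,3].
μ_θ-semistable layers: μ^(1)=12; μ^(2)=-8

((2, 0, 0); (1, 1, 1))
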